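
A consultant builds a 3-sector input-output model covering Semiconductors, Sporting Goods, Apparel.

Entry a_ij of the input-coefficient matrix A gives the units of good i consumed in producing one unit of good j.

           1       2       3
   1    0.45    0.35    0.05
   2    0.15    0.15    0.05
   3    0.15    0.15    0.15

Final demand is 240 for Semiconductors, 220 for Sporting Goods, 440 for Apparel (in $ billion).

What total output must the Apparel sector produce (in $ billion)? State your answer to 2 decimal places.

I − A =
  [   0.55    -0.35    -0.05]
  [  -0.15     0.85    -0.05]
  [  -0.15    -0.15     0.85]
Cofactors of I−A, C_ij = (−1)^(i+j)·(minor ij) (rows/columns in the sector order above):
  C_11 = (0.85)(0.85) − (-0.05)(-0.15) = 0.7150
  C_12 = −[(-0.15)(0.85) − (-0.05)(-0.15)] = 0.1350
  C_13 = (-0.15)(-0.15) − (0.85)(-0.15) = 0.1500
  C_21 = −[(-0.35)(0.85) − (-0.05)(-0.15)] = 0.3050
  C_22 = (0.55)(0.85) − (-0.05)(-0.15) = 0.4600
  C_23 = −[(0.55)(-0.15) − (-0.35)(-0.15)] = 0.1350
  C_31 = (-0.35)(-0.05) − (-0.05)(0.85) = 0.0600
  C_32 = −[(0.55)(-0.05) − (-0.05)(-0.15)] = 0.0350
  C_33 = (0.55)(0.85) − (-0.35)(-0.15) = 0.4150
det(I−A) = Σ_j (I−A)_1j·C_1j = (0.55)(0.7150) + (-0.35)(0.1350) + (-0.05)(0.1500) = 0.3385
adj(I−A) = Cᵀ =
  [ 0.7150   0.3050   0.0600]
  [ 0.1350   0.4600   0.0350]
  [ 0.1500   0.1350   0.4150]
(I − A)⁻¹ = adj(I−A) / det(I−A) ≈
  [   2.1123     0.9010     0.1773]
  [   0.3988     1.3589     0.1034]
  [   0.4431     0.3988     1.2260]
x = (I − A)⁻¹ d = adj(I−A)·d / det(I−A), with det(I−A) = 0.3385:
  x_1 = (0.7150·240 + 0.3050·220 + 0.0600·440) / 0.3385 = 265.10 / 0.3385 ≈ 783.16
  x_2 = (0.1350·240 + 0.4600·220 + 0.0350·440) / 0.3385 = 149.00 / 0.3385 ≈ 440.18
  x_3 = (0.1500·240 + 0.1350·220 + 0.4150·440) / 0.3385 = 248.30 / 0.3385 ≈ 733.53

x_3 = 733.53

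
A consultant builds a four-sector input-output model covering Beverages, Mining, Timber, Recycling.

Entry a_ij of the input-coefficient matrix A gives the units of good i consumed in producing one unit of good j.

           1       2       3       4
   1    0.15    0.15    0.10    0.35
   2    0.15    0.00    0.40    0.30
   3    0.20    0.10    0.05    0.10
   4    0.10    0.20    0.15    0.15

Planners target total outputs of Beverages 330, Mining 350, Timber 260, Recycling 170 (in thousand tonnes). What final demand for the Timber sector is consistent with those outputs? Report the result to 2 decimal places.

d_3 = 129.00

I − A =
  [   0.85    -0.15    -0.10    -0.35]
  [  -0.15     1.00    -0.40    -0.30]
  [  -0.20    -0.10     0.95    -0.10]
  [  -0.10    -0.20    -0.15     0.85]
d = (I − A) x:
  d_1 = (+0.85)·330 + (-0.15)·350 + (-0.10)·260 + (-0.35)·170 = 142.50
  d_2 = (-0.15)·330 + (+1.00)·350 + (-0.40)·260 + (-0.30)·170 = 145.50
  d_3 = (-0.20)·330 + (-0.10)·350 + (+0.95)·260 + (-0.10)·170 = 129.00
  d_4 = (-0.10)·330 + (-0.20)·350 + (-0.15)·260 + (+0.85)·170 = 2.50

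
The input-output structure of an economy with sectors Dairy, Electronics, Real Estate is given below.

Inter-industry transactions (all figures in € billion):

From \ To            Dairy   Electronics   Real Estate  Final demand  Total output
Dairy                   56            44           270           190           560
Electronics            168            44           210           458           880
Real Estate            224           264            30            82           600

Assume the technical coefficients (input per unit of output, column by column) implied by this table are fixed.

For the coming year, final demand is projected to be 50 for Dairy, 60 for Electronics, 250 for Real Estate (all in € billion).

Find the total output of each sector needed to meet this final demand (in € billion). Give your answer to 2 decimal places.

Technical coefficients a_ij = z_ij / X_j:
  a_11 = 56/560 = 0.10, a_21 = 168/560 = 0.30, a_31 = 224/560 = 0.40
  a_12 = 44/880 = 0.05, a_22 = 44/880 = 0.05, a_32 = 264/880 = 0.30
  a_13 = 270/600 = 0.45, a_23 = 210/600 = 0.35, a_33 = 30/600 = 0.05
I − A =
  [   0.90    -0.05    -0.45]
  [  -0.30     0.95    -0.35]
  [  -0.40    -0.30     0.95]
Cofactors of I−A, C_ij = (−1)^(i+j)·(minor ij) (rows/columns in the sector order above):
  C_11 = (0.95)(0.95) − (-0.35)(-0.30) = 0.7975
  C_12 = −[(-0.30)(0.95) − (-0.35)(-0.40)] = 0.4250
  C_13 = (-0.30)(-0.30) − (0.95)(-0.40) = 0.4700
  C_21 = −[(-0.05)(0.95) − (-0.45)(-0.30)] = 0.1825
  C_22 = (0.90)(0.95) − (-0.45)(-0.40) = 0.6750
  C_23 = −[(0.90)(-0.30) − (-0.05)(-0.40)] = 0.2900
  C_31 = (-0.05)(-0.35) − (-0.45)(0.95) = 0.4450
  C_32 = −[(0.90)(-0.35) − (-0.45)(-0.30)] = 0.4500
  C_33 = (0.90)(0.95) − (-0.05)(-0.30) = 0.8400
det(I−A) = Σ_j (I−A)_1j·C_1j = (0.90)(0.7975) + (-0.05)(0.4250) + (-0.45)(0.4700) = 0.4850
adj(I−A) = Cᵀ =
  [ 0.7975   0.1825   0.4450]
  [ 0.4250   0.6750   0.4500]
  [ 0.4700   0.2900   0.8400]
(I − A)⁻¹ = adj(I−A) / det(I−A) ≈
  [   1.6443     0.3763     0.9175]
  [   0.8763     1.3918     0.9278]
  [   0.9691     0.5979     1.7320]
x = (I − A)⁻¹ d = adj(I−A)·d / det(I−A), with det(I−A) = 0.4850:
  x_1 = (0.7975·50 + 0.1825·60 + 0.4450·250) / 0.4850 = 162.075 / 0.4850 ≈ 334.18
  x_2 = (0.4250·50 + 0.6750·60 + 0.4500·250) / 0.4850 = 174.25 / 0.4850 ≈ 359.28
  x_3 = (0.4700·50 + 0.2900·60 + 0.8400·250) / 0.4850 = 250.90 / 0.4850 ≈ 517.32

x_1 = 334.18, x_2 = 359.28, x_3 = 517.32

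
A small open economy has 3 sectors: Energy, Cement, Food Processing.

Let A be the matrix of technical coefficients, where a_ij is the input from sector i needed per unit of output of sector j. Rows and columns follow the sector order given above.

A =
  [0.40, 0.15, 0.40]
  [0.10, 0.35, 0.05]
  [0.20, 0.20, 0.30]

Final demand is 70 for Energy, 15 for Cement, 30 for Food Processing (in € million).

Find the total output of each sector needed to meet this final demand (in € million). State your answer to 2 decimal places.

x_E = 215.13, x_C = 65.64, x_F = 123.08

I − A =
  [   0.60    -0.15    -0.40]
  [  -0.10     0.65    -0.05]
  [  -0.20    -0.20     0.70]
Cofactors of I−A, C_ij = (−1)^(i+j)·(minor ij) (rows/columns in the sector order above):
  C_11 = (0.65)(0.70) − (-0.05)(-0.20) = 0.4450
  C_12 = −[(-0.10)(0.70) − (-0.05)(-0.20)] = 0.0800
  C_13 = (-0.10)(-0.20) − (0.65)(-0.20) = 0.1500
  C_21 = −[(-0.15)(0.70) − (-0.40)(-0.20)] = 0.1850
  C_22 = (0.60)(0.70) − (-0.40)(-0.20) = 0.3400
  C_23 = −[(0.60)(-0.20) − (-0.15)(-0.20)] = 0.1500
  C_31 = (-0.15)(-0.05) − (-0.40)(0.65) = 0.2675
  C_32 = −[(0.60)(-0.05) − (-0.40)(-0.10)] = 0.0700
  C_33 = (0.60)(0.65) − (-0.15)(-0.10) = 0.3750
det(I−A) = Σ_j (I−A)_1j·C_1j = (0.60)(0.4450) + (-0.15)(0.0800) + (-0.40)(0.1500) = 0.1950
adj(I−A) = Cᵀ =
  [ 0.4450   0.1850   0.2675]
  [ 0.0800   0.3400   0.0700]
  [ 0.1500   0.1500   0.3750]
(I − A)⁻¹ = adj(I−A) / det(I−A) ≈
  [   2.2821     0.9487     1.3718]
  [   0.4103     1.7436     0.3590]
  [   0.7692     0.7692     1.9231]
x = (I − A)⁻¹ d = adj(I−A)·d / det(I−A), with det(I−A) = 0.1950:
  x_E = (0.4450·70 + 0.1850·15 + 0.2675·30) / 0.1950 = 41.95 / 0.1950 ≈ 215.13
  x_C = (0.0800·70 + 0.3400·15 + 0.0700·30) / 0.1950 = 12.80 / 0.1950 ≈ 65.64
  x_F = (0.1500·70 + 0.1500·15 + 0.3750·30) / 0.1950 = 24.00 / 0.1950 ≈ 123.08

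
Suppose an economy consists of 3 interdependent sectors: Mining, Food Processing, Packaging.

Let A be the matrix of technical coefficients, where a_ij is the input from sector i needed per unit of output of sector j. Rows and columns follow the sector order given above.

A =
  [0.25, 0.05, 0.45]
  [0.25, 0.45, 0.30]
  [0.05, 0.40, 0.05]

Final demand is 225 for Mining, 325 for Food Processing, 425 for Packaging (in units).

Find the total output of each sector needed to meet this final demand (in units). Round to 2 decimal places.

x_M = 1190.57, x_F = 1830.73, x_P = 1280.86

I − A =
  [   0.75    -0.05    -0.45]
  [  -0.25     0.55    -0.30]
  [  -0.05    -0.40     0.95]
Cofactors of I−A, C_ij = (−1)^(i+j)·(minor ij) (rows/columns in the sector order above):
  C_11 = (0.55)(0.95) − (-0.30)(-0.40) = 0.4025
  C_12 = −[(-0.25)(0.95) − (-0.30)(-0.05)] = 0.2525
  C_13 = (-0.25)(-0.40) − (0.55)(-0.05) = 0.1275
  C_21 = −[(-0.05)(0.95) − (-0.45)(-0.40)] = 0.2275
  C_22 = (0.75)(0.95) − (-0.45)(-0.05) = 0.6900
  C_23 = −[(0.75)(-0.40) − (-0.05)(-0.05)] = 0.3025
  C_31 = (-0.05)(-0.30) − (-0.45)(0.55) = 0.2625
  C_32 = −[(0.75)(-0.30) − (-0.45)(-0.25)] = 0.3375
  C_33 = (0.75)(0.55) − (-0.05)(-0.25) = 0.4000
det(I−A) = Σ_j (I−A)_1j·C_1j = (0.75)(0.4025) + (-0.05)(0.2525) + (-0.45)(0.1275) = 0.231875
adj(I−A) = Cᵀ =
  [ 0.4025   0.2275   0.2625]
  [ 0.2525   0.6900   0.3375]
  [ 0.1275   0.3025   0.4000]
(I − A)⁻¹ = adj(I−A) / det(I−A) ≈
  [   1.7358     0.9811     1.1321]
  [   1.0889     2.9757     1.4555]
  [   0.5499     1.3046     1.7251]
x = (I − A)⁻¹ d = adj(I−A)·d / det(I−A), with det(I−A) = 0.231875:
  x_M = (0.4025·225 + 0.2275·325 + 0.2625·425) / 0.231875 = 276.0625 / 0.231875 ≈ 1190.57
  x_F = (0.2525·225 + 0.6900·325 + 0.3375·425) / 0.231875 = 424.50 / 0.231875 ≈ 1830.73
  x_P = (0.1275·225 + 0.3025·325 + 0.4000·425) / 0.231875 = 297.00 / 0.231875 ≈ 1280.86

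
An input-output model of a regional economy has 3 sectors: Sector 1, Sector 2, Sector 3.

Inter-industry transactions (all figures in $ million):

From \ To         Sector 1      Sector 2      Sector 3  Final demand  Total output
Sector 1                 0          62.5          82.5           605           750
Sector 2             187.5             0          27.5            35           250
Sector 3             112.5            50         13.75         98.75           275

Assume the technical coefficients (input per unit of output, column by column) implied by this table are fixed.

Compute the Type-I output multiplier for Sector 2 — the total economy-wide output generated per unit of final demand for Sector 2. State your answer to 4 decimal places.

m_2 = 1.7847

Technical coefficients a_ij = z_ij / X_j:
  a_11 = 0/750 = 0.00, a_21 = 187.5/750 = 0.25, a_31 = 112.5/750 = 0.15
  a_12 = 62.5/250 = 0.25, a_22 = 0/250 = 0.00, a_32 = 50/250 = 0.20
  a_13 = 82.5/275 = 0.30, a_23 = 27.5/275 = 0.10, a_33 = 13.75/275 = 0.05
I − A =
  [   1.00    -0.25    -0.30]
  [  -0.25     1.00    -0.10]
  [  -0.15    -0.20     0.95]
Cofactors of I−A, C_ij = (−1)^(i+j)·(minor ij) (rows/columns in the sector order above):
  C_11 = (1.00)(0.95) − (-0.10)(-0.20) = 0.9300
  C_12 = −[(-0.25)(0.95) − (-0.10)(-0.15)] = 0.2525
  C_13 = (-0.25)(-0.20) − (1.00)(-0.15) = 0.2000
  C_21 = −[(-0.25)(0.95) − (-0.30)(-0.20)] = 0.2975
  C_22 = (1.00)(0.95) − (-0.30)(-0.15) = 0.9050
  C_23 = −[(1.00)(-0.20) − (-0.25)(-0.15)] = 0.2375
  C_31 = (-0.25)(-0.10) − (-0.30)(1.00) = 0.3250
  C_32 = −[(1.00)(-0.10) − (-0.30)(-0.25)] = 0.1750
  C_33 = (1.00)(1.00) − (-0.25)(-0.25) = 0.9375
det(I−A) = Σ_j (I−A)_1j·C_1j = (1.00)(0.9300) + (-0.25)(0.2525) + (-0.30)(0.2000) = 0.806875
adj(I−A) = Cᵀ =
  [ 0.9300   0.2975   0.3250]
  [ 0.2525   0.9050   0.1750]
  [ 0.2000   0.2375   0.9375]
(I − A)⁻¹ = adj(I−A) / det(I−A) ≈
  [   1.15259     0.36871     0.40279]
  [   0.31294     1.12161     0.21689]
  [   0.24787     0.29435     1.16189]
The output multiplier for sector j is the column-j sum of the Leontief inverse (I − A)⁻¹ = adj(I−A) / det(I−A).
Column 2 of adj(I−A): (0.2975, 0.9050, 0.2375); det(I−A) = 0.806875.
m_2 = (0.2975 + 0.9050 + 0.2375) / 0.806875 = 1.44 / 0.806875 ≈ 1.7847.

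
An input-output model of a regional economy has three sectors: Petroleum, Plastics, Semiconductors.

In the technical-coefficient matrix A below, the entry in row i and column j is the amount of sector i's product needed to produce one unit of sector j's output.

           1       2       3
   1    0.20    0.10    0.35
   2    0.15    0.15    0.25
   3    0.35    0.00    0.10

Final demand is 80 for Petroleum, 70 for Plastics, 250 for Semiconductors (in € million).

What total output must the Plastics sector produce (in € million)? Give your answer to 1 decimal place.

x_2 = 252.8

I − A =
  [   0.80    -0.10    -0.35]
  [  -0.15     0.85    -0.25]
  [  -0.35     0.00     0.90]
Cofactors of I−A, C_ij = (−1)^(i+j)·(minor ij) (rows/columns in the sector order above):
  C_11 = (0.85)(0.90) − (-0.25)(0.00) = 0.7650
  C_12 = −[(-0.15)(0.90) − (-0.25)(-0.35)] = 0.2225
  C_13 = (-0.15)(0.00) − (0.85)(-0.35) = 0.2975
  C_21 = −[(-0.10)(0.90) − (-0.35)(0.00)] = 0.0900
  C_22 = (0.80)(0.90) − (-0.35)(-0.35) = 0.5975
  C_23 = −[(0.80)(0.00) − (-0.10)(-0.35)] = 0.0350
  C_31 = (-0.10)(-0.25) − (-0.35)(0.85) = 0.3225
  C_32 = −[(0.80)(-0.25) − (-0.35)(-0.15)] = 0.2525
  C_33 = (0.80)(0.85) − (-0.10)(-0.15) = 0.6650
det(I−A) = Σ_j (I−A)_1j·C_1j = (0.80)(0.7650) + (-0.10)(0.2225) + (-0.35)(0.2975) = 0.485625
adj(I−A) = Cᵀ =
  [ 0.7650   0.0900   0.3225]
  [ 0.2225   0.5975   0.2525]
  [ 0.2975   0.0350   0.6650]
(I − A)⁻¹ = adj(I−A) / det(I−A) ≈
  [   1.5753     0.1853     0.6641]
  [   0.4582     1.2304     0.5199]
  [   0.6126     0.0721     1.3694]
x = (I − A)⁻¹ d = adj(I−A)·d / det(I−A), with det(I−A) = 0.485625:
  x_1 = (0.7650·80 + 0.0900·70 + 0.3225·250) / 0.485625 = 148.125 / 0.485625 ≈ 305.0
  x_2 = (0.2225·80 + 0.5975·70 + 0.2525·250) / 0.485625 = 122.75 / 0.485625 ≈ 252.8
  x_3 = (0.2975·80 + 0.0350·70 + 0.6650·250) / 0.485625 = 192.50 / 0.485625 ≈ 396.4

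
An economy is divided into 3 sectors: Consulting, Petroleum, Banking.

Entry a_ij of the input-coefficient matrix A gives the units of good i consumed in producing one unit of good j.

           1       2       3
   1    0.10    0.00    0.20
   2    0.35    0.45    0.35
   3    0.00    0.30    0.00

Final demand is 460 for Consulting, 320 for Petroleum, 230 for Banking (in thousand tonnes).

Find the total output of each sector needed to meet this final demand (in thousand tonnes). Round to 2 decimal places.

I − A =
  [   0.90     0.00    -0.20]
  [  -0.35     0.55    -0.35]
  [   0.00    -0.30     1.00]
Cofactors of I−A, C_ij = (−1)^(i+j)·(minor ij) (rows/columns in the sector order above):
  C_11 = (0.55)(1.00) − (-0.35)(-0.30) = 0.4450
  C_12 = −[(-0.35)(1.00) − (-0.35)(0.00)] = 0.3500
  C_13 = (-0.35)(-0.30) − (0.55)(0.00) = 0.1050
  C_21 = −[(0.00)(1.00) − (-0.20)(-0.30)] = 0.0600
  C_22 = (0.90)(1.00) − (-0.20)(0.00) = 0.9000
  C_23 = −[(0.90)(-0.30) − (0.00)(0.00)] = 0.2700
  C_31 = (0.00)(-0.35) − (-0.20)(0.55) = 0.1100
  C_32 = −[(0.90)(-0.35) − (-0.20)(-0.35)] = 0.3850
  C_33 = (0.90)(0.55) − (0.00)(-0.35) = 0.4950
det(I−A) = Σ_j (I−A)_1j·C_1j = (0.90)(0.4450) + (0.00)(0.3500) + (-0.20)(0.1050) = 0.3795
adj(I−A) = Cᵀ =
  [ 0.4450   0.0600   0.1100]
  [ 0.3500   0.9000   0.3850]
  [ 0.1050   0.2700   0.4950]
(I − A)⁻¹ = adj(I−A) / det(I−A) ≈
  [   1.1726     0.1581     0.2899]
  [   0.9223     2.3715     1.0145]
  [   0.2767     0.7115     1.3043]
x = (I − A)⁻¹ d = adj(I−A)·d / det(I−A), with det(I−A) = 0.3795:
  x_1 = (0.4450·460 + 0.0600·320 + 0.1100·230) / 0.3795 = 249.20 / 0.3795 ≈ 656.65
  x_2 = (0.3500·460 + 0.9000·320 + 0.3850·230) / 0.3795 = 537.55 / 0.3795 ≈ 1416.47
  x_3 = (0.1050·460 + 0.2700·320 + 0.4950·230) / 0.3795 = 248.55 / 0.3795 ≈ 654.94

x_1 = 656.65, x_2 = 1416.47, x_3 = 654.94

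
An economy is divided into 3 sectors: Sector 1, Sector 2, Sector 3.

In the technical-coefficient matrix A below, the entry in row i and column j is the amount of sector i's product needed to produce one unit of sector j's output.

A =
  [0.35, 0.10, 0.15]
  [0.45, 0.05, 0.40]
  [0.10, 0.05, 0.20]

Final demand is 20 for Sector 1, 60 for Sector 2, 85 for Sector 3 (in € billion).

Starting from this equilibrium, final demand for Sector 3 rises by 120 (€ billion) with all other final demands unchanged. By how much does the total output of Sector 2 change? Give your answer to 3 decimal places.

I − A =
  [   0.65    -0.10    -0.15]
  [  -0.45     0.95    -0.40]
  [  -0.10    -0.05     0.80]
Cofactors of I−A, C_ij = (−1)^(i+j)·(minor ij) (rows/columns in the sector order above):
  C_11 = (0.95)(0.80) − (-0.40)(-0.05) = 0.7400
  C_12 = −[(-0.45)(0.80) − (-0.40)(-0.10)] = 0.4000
  C_13 = (-0.45)(-0.05) − (0.95)(-0.10) = 0.1175
  C_21 = −[(-0.10)(0.80) − (-0.15)(-0.05)] = 0.0875
  C_22 = (0.65)(0.80) − (-0.15)(-0.10) = 0.5050
  C_23 = −[(0.65)(-0.05) − (-0.10)(-0.10)] = 0.0425
  C_31 = (-0.10)(-0.40) − (-0.15)(0.95) = 0.1825
  C_32 = −[(0.65)(-0.40) − (-0.15)(-0.45)] = 0.3275
  C_33 = (0.65)(0.95) − (-0.10)(-0.45) = 0.5725
det(I−A) = Σ_j (I−A)_1j·C_1j = (0.65)(0.7400) + (-0.10)(0.4000) + (-0.15)(0.1175) = 0.423375
adj(I−A) = Cᵀ =
  [ 0.7400   0.0875   0.1825]
  [ 0.4000   0.5050   0.3275]
  [ 0.1175   0.0425   0.5725]
(I − A)⁻¹ = adj(I−A) / det(I−A) ≈
  [   1.7479     0.2067     0.4311]
  [   0.9448     1.1928     0.7735]
  [   0.2775     0.1004     1.3522]
Δx = (I − A)⁻¹ Δd with Δd having +120 in the Sector 3 component and 0 elsewhere.
So Δx_2 = L_23 · (+120), where L_23 = adj(I−A)_23 / det(I−A) = 0.3275 / 0.423375.
Δx_2 = 0.3275 × (+120) / 0.423375 = 39.30 / 0.423375 ≈ 92.826.

Δx_2 = 92.826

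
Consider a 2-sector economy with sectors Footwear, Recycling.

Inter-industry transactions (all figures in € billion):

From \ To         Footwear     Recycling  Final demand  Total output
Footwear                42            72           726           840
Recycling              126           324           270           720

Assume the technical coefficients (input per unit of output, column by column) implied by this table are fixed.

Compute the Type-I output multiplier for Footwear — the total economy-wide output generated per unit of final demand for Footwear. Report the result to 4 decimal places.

Technical coefficients a_ij = z_ij / X_j:
  a_FF = 42/840 = 0.05, a_RF = 126/840 = 0.15
  a_FR = 72/720 = 0.10, a_RR = 324/720 = 0.45
I − A =
  [   0.95    -0.10]
  [  -0.15     0.55]
det(I−A) = (0.95)(0.55) − (-0.10)(-0.15) = 0.5075
adj(I−A) = [[0.55, 0.10], [0.15, 0.95]]
(I − A)⁻¹ = adj(I−A) / det(I−A) ≈
  [   1.08374     0.19704]
  [   0.29557     1.87192]
The output multiplier for sector j is the column-j sum of the Leontief inverse (I − A)⁻¹ = adj(I−A) / det(I−A).
Column F of adj(I−A): (0.55, 0.15); det(I−A) = 0.5075.
m_F = (0.55 + 0.15) / 0.5075 = 0.70 / 0.5075 ≈ 1.3793.

m_F = 1.3793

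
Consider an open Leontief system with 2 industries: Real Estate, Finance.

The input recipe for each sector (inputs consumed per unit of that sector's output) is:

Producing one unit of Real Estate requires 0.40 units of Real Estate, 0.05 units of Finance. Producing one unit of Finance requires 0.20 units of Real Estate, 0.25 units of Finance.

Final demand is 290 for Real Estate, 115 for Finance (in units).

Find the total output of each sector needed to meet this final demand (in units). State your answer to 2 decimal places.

I − A =
  [   0.60    -0.20]
  [  -0.05     0.75]
det(I−A) = (0.60)(0.75) − (-0.20)(-0.05) = 0.4400
adj(I−A) = [[0.75, 0.20], [0.05, 0.60]]
(I − A)⁻¹ = adj(I−A) / det(I−A) ≈
  [   1.7045     0.4545]
  [   0.1136     1.3636]
x = (I − A)⁻¹ d = adj(I−A)·d / det(I−A), with det(I−A) = 0.4400:
  x_1 = (0.75·290 + 0.20·115) / 0.4400 = 240.50 / 0.4400 ≈ 546.59
  x_2 = (0.05·290 + 0.60·115) / 0.4400 = 83.50 / 0.4400 ≈ 189.77

x_1 = 546.59, x_2 = 189.77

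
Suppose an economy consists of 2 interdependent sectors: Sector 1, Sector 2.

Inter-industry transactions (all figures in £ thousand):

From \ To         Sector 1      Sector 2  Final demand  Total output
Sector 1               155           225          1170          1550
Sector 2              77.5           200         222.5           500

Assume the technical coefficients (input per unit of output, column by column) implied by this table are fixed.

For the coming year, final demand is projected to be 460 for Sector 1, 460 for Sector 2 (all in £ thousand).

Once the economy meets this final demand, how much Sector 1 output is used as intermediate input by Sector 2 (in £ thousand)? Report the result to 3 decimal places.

Technical coefficients a_ij = z_ij / X_j:
  a_11 = 155/1550 = 0.10, a_21 = 77.5/1550 = 0.05
  a_12 = 225/500 = 0.45, a_22 = 200/500 = 0.40
I − A =
  [   0.90    -0.45]
  [  -0.05     0.60]
det(I−A) = (0.90)(0.60) − (-0.45)(-0.05) = 0.5175
adj(I−A) = [[0.60, 0.45], [0.05, 0.90]]
(I − A)⁻¹ = adj(I−A) / det(I−A) ≈
  [   1.1594     0.8696]
  [   0.0966     1.7391]
First solve x = (I − A)⁻¹ d = adj(I−A)·d / det(I−A); in particular x_2 = (0.05·460 + 0.90·460) / 0.5175 = 437.00 / 0.5175 ≈ 844.44444.
Intermediate flow from 1 to 2: z_12 = a_12 · x_2 = 0.45 × 437.00 / 0.5175 = 196.65 / 0.5175 = 380.000.

z_12 = 380.000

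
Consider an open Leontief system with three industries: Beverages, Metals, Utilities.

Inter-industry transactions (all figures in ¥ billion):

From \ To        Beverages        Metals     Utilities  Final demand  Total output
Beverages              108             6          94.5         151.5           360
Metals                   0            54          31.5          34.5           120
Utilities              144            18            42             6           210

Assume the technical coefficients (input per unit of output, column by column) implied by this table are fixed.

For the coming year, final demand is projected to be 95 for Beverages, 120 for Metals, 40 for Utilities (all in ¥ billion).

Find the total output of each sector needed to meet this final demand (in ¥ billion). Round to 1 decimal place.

x_1 = 329.9, x_2 = 291.7, x_3 = 269.6

Technical coefficients a_ij = z_ij / X_j:
  a_11 = 108/360 = 0.30, a_21 = 0/360 = 0.00, a_31 = 144/360 = 0.40
  a_12 = 6/120 = 0.05, a_22 = 54/120 = 0.45, a_32 = 18/120 = 0.15
  a_13 = 94.5/210 = 0.45, a_23 = 31.5/210 = 0.15, a_33 = 42/210 = 0.20
I − A =
  [   0.70    -0.05    -0.45]
  [   0.00     0.55    -0.15]
  [  -0.40    -0.15     0.80]
Cofactors of I−A, C_ij = (−1)^(i+j)·(minor ij) (rows/columns in the sector order above):
  C_11 = (0.55)(0.80) − (-0.15)(-0.15) = 0.4175
  C_12 = −[(0.00)(0.80) − (-0.15)(-0.40)] = 0.0600
  C_13 = (0.00)(-0.15) − (0.55)(-0.40) = 0.2200
  C_21 = −[(-0.05)(0.80) − (-0.45)(-0.15)] = 0.1075
  C_22 = (0.70)(0.80) − (-0.45)(-0.40) = 0.3800
  C_23 = −[(0.70)(-0.15) − (-0.05)(-0.40)] = 0.1250
  C_31 = (-0.05)(-0.15) − (-0.45)(0.55) = 0.2550
  C_32 = −[(0.70)(-0.15) − (-0.45)(0.00)] = 0.1050
  C_33 = (0.70)(0.55) − (-0.05)(0.00) = 0.3850
det(I−A) = Σ_j (I−A)_1j·C_1j = (0.70)(0.4175) + (-0.05)(0.0600) + (-0.45)(0.2200) = 0.19025
adj(I−A) = Cᵀ =
  [ 0.4175   0.1075   0.2550]
  [ 0.0600   0.3800   0.1050]
  [ 0.2200   0.1250   0.3850]
(I − A)⁻¹ = adj(I−A) / det(I−A) ≈
  [   2.1945     0.5650     1.3403]
  [   0.3154     1.9974     0.5519]
  [   1.1564     0.6570     2.0237]
x = (I − A)⁻¹ d = adj(I−A)·d / det(I−A), with det(I−A) = 0.19025:
  x_1 = (0.4175·95 + 0.1075·120 + 0.2550·40) / 0.19025 = 62.7625 / 0.19025 ≈ 329.9
  x_2 = (0.0600·95 + 0.3800·120 + 0.1050·40) / 0.19025 = 55.50 / 0.19025 ≈ 291.7
  x_3 = (0.2200·95 + 0.1250·120 + 0.3850·40) / 0.19025 = 51.30 / 0.19025 ≈ 269.6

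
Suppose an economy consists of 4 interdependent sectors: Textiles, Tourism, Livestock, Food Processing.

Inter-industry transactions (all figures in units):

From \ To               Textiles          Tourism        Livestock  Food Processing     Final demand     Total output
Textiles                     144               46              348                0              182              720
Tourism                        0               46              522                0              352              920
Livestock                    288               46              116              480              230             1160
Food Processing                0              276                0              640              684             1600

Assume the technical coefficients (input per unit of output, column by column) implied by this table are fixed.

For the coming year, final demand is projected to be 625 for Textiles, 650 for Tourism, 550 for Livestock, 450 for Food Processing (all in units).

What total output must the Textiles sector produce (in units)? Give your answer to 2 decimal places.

x_1 = 1604.68

Technical coefficients a_ij = z_ij / X_j:
  a_11 = 144/720 = 0.20, a_21 = 0/720 = 0.00, a_31 = 288/720 = 0.40, a_41 = 0/720 = 0.00
  a_12 = 46/920 = 0.05, a_22 = 46/920 = 0.05, a_32 = 46/920 = 0.05, a_42 = 276/920 = 0.30
  a_13 = 348/1160 = 0.30, a_23 = 522/1160 = 0.45, a_33 = 116/1160 = 0.10, a_43 = 0/1160 = 0.00
  a_14 = 0/1600 = 0.00, a_24 = 0/1600 = 0.00, a_34 = 480/1600 = 0.30, a_44 = 640/1600 = 0.40
I − A =
  [   0.80    -0.05    -0.30     0.00]
  [   0.00     0.95    -0.45     0.00]
  [  -0.40    -0.05     0.90    -0.30]
  [   0.00    -0.30     0.00     0.60]
Compute the cofactors C_ij = (−1)^(i+j)·(3×3 minor ij) of I−A; the adjugate is their transpose:
adj(I−A) = Cᵀ =
  [ 0.45900   0.06300   0.18450   0.09225]
  [ 0.10800   0.36000   0.21600   0.10800]
  [ 0.22800   0.10800   0.45600   0.22800]
  [ 0.05400   0.18000   0.10800   0.54300]
det(I−A) = Σ_j (I−A)_1j·C_1j = (0.80)(0.45900) + (-0.05)(0.10800) + (-0.30)(0.22800) + (0.00)(0.05400) = 0.2934
(I − A)⁻¹ = adj(I−A) / det(I−A) ≈
  [   1.5644     0.2147     0.6288     0.3144]
  [   0.3681     1.2270     0.7362     0.3681]
  [   0.7771     0.3681     1.5542     0.7771]
  [   0.1840     0.6135     0.3681     1.8507]
x = (I − A)⁻¹ d = adj(I−A)·d / det(I−A), with det(I−A) = 0.2934:
  x_1 = (0.45900·625 + 0.06300·650 + 0.18450·550 + 0.09225·450) / 0.2934 = 470.8125 / 0.2934 ≈ 1604.68
  x_2 = (0.10800·625 + 0.36000·650 + 0.21600·550 + 0.10800·450) / 0.2934 = 468.90 / 0.2934 ≈ 1598.16
  x_3 = (0.22800·625 + 0.10800·650 + 0.45600·550 + 0.22800·450) / 0.2934 = 566.10 / 0.2934 ≈ 1929.45
  x_4 = (0.05400·625 + 0.18000·650 + 0.10800·550 + 0.54300·450) / 0.2934 = 454.50 / 0.2934 ≈ 1549.08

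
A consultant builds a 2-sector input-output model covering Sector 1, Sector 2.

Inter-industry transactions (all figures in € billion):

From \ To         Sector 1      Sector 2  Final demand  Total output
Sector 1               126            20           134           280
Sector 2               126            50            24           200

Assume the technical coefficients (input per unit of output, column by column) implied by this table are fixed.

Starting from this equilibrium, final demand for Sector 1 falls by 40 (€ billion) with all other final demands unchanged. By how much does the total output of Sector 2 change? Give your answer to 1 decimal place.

Δx_2 = -49.0

Technical coefficients a_ij = z_ij / X_j:
  a_11 = 126/280 = 0.45, a_21 = 126/280 = 0.45
  a_12 = 20/200 = 0.10, a_22 = 50/200 = 0.25
I − A =
  [   0.55    -0.10]
  [  -0.45     0.75]
det(I−A) = (0.55)(0.75) − (-0.10)(-0.45) = 0.3675
adj(I−A) = [[0.75, 0.10], [0.45, 0.55]]
(I − A)⁻¹ = adj(I−A) / det(I−A) ≈
  [   2.0408     0.2721]
  [   1.2245     1.4966]
Δx = (I − A)⁻¹ Δd with Δd having -40 in the Sector 1 component and 0 elsewhere.
So Δx_2 = L_21 · (-40), where L_21 = adj(I−A)_21 / det(I−A) = 0.45 / 0.3675.
Δx_2 = 0.45 × (-40) / 0.3675 = -18.00 / 0.3675 ≈ -49.0.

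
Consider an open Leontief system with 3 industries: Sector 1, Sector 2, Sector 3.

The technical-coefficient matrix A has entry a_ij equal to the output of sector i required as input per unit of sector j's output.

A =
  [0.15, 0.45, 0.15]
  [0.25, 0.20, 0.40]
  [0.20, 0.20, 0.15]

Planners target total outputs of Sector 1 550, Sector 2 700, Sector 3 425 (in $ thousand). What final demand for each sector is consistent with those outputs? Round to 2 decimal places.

d_1 = 88.75, d_2 = 252.50, d_3 = 111.25

I − A =
  [   0.85    -0.45    -0.15]
  [  -0.25     0.80    -0.40]
  [  -0.20    -0.20     0.85]
d = (I − A) x:
  d_1 = (+0.85)·550 + (-0.45)·700 + (-0.15)·425 = 88.75
  d_2 = (-0.25)·550 + (+0.80)·700 + (-0.40)·425 = 252.50
  d_3 = (-0.20)·550 + (-0.20)·700 + (+0.85)·425 = 111.25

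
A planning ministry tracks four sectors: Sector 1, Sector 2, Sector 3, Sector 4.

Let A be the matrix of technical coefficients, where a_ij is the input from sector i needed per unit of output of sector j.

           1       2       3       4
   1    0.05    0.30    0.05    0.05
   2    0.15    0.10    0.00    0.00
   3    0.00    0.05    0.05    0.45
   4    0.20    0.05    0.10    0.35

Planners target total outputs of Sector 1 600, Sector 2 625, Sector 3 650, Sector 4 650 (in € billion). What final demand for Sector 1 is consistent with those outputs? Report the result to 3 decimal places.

d_1 = 317.500

I − A =
  [   0.95    -0.30    -0.05    -0.05]
  [  -0.15     0.90     0.00     0.00]
  [   0.00    -0.05     0.95    -0.45]
  [  -0.20    -0.05    -0.10     0.65]
d = (I − A) x:
  d_1 = (+0.95)·600 + (-0.30)·625 + (-0.05)·650 + (-0.05)·650 = 317.500
  d_2 = (-0.15)·600 + (+0.90)·625 + (+0.00)·650 + (+0.00)·650 = 472.500
  d_3 = (+0.00)·600 + (-0.05)·625 + (+0.95)·650 + (-0.45)·650 = 293.750
  d_4 = (-0.20)·600 + (-0.05)·625 + (-0.10)·650 + (+0.65)·650 = 206.250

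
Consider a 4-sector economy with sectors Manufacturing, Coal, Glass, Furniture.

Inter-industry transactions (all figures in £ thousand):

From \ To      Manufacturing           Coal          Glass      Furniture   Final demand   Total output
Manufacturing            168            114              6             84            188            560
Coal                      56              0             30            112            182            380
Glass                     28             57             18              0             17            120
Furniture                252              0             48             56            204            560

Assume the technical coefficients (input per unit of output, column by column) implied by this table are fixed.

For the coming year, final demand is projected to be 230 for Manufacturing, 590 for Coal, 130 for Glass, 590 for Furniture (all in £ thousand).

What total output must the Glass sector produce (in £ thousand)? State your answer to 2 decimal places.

Technical coefficients a_ij = z_ij / X_j:
  a_11 = 168/560 = 0.30, a_21 = 56/560 = 0.10, a_31 = 28/560 = 0.05, a_41 = 252/560 = 0.45
  a_12 = 114/380 = 0.30, a_22 = 0/380 = 0.00, a_32 = 57/380 = 0.15, a_42 = 0/380 = 0.00
  a_13 = 6/120 = 0.05, a_23 = 30/120 = 0.25, a_33 = 18/120 = 0.15, a_43 = 48/120 = 0.40
  a_14 = 84/560 = 0.15, a_24 = 112/560 = 0.20, a_34 = 0/560 = 0.00, a_44 = 56/560 = 0.10
I − A =
  [   0.70    -0.30    -0.05    -0.15]
  [  -0.10     1.00    -0.25    -0.20]
  [  -0.05    -0.15     0.85     0.00]
  [  -0.45     0.00    -0.40     0.90]
Compute the cofactors C_ij = (−1)^(i+j)·(3×3 minor ij) of I−A; the adjugate is their transpose:
adj(I−A) = Cᵀ =
  [ 0.719250   0.245250   0.196500   0.174375]
  [ 0.168250   0.472875   0.211625   0.133125]
  [ 0.072000   0.097875   0.508500   0.033750]
  [ 0.391625   0.166125   0.324250   0.536250]
det(I−A) = Σ_j (I−A)_1j·C_1j = (0.70)(0.719250) + (-0.30)(0.168250) + (-0.05)(0.072000) + (-0.15)(0.391625) = 0.39065625
(I − A)⁻¹ = adj(I−A) / det(I−A) ≈
  [   1.8411     0.6278     0.5030     0.4464]
  [   0.4307     1.2105     0.5417     0.3408]
  [   0.1843     0.2505     1.3017     0.0864]
  [   1.0025     0.4252     0.8300     1.3727]
x = (I − A)⁻¹ d = adj(I−A)·d / det(I−A), with det(I−A) = 0.39065625:
  x_1 = (0.719250·230 + 0.245250·590 + 0.196500·130 + 0.174375·590) / 0.39065625 = 438.55125 / 0.39065625 ≈ 1122.60
  x_2 = (0.168250·230 + 0.472875·590 + 0.211625·130 + 0.133125·590) / 0.39065625 = 423.74875 / 0.39065625 ≈ 1084.71
  x_3 = (0.072000·230 + 0.097875·590 + 0.508500·130 + 0.033750·590) / 0.39065625 = 160.32375 / 0.39065625 ≈ 410.40
  x_4 = (0.391625·230 + 0.166125·590 + 0.324250·130 + 0.536250·590) / 0.39065625 = 546.6275 / 0.39065625 ≈ 1399.25

x_3 = 410.40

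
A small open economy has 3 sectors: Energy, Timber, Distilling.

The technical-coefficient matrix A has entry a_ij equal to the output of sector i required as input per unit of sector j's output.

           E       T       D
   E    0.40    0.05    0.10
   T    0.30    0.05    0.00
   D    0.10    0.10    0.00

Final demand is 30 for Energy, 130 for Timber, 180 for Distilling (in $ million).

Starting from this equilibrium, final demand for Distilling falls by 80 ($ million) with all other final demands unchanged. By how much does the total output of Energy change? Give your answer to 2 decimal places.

I − A =
  [   0.60    -0.05    -0.10]
  [  -0.30     0.95     0.00]
  [  -0.10    -0.10     1.00]
Cofactors of I−A, C_ij = (−1)^(i+j)·(minor ij) (rows/columns in the sector order above):
  C_11 = (0.95)(1.00) − (0.00)(-0.10) = 0.9500
  C_12 = −[(-0.30)(1.00) − (0.00)(-0.10)] = 0.3000
  C_13 = (-0.30)(-0.10) − (0.95)(-0.10) = 0.1250
  C_21 = −[(-0.05)(1.00) − (-0.10)(-0.10)] = 0.0600
  C_22 = (0.60)(1.00) − (-0.10)(-0.10) = 0.5900
  C_23 = −[(0.60)(-0.10) − (-0.05)(-0.10)] = 0.0650
  C_31 = (-0.05)(0.00) − (-0.10)(0.95) = 0.0950
  C_32 = −[(0.60)(0.00) − (-0.10)(-0.30)] = 0.0300
  C_33 = (0.60)(0.95) − (-0.05)(-0.30) = 0.5550
det(I−A) = Σ_j (I−A)_1j·C_1j = (0.60)(0.9500) + (-0.05)(0.3000) + (-0.10)(0.1250) = 0.5425
adj(I−A) = Cᵀ =
  [ 0.9500   0.0600   0.0950]
  [ 0.3000   0.5900   0.0300]
  [ 0.1250   0.0650   0.5550]
(I − A)⁻¹ = adj(I−A) / det(I−A) ≈
  [   1.7512     0.1106     0.1751]
  [   0.5530     1.0876     0.0553]
  [   0.2304     0.1198     1.0230]
Δx = (I − A)⁻¹ Δd with Δd having -80 in the Distilling component and 0 elsewhere.
So Δx_E = L_ED · (-80), where L_ED = adj(I−A)_ED / det(I−A) = 0.0950 / 0.5425.
Δx_E = 0.0950 × (-80) / 0.5425 = -7.60 / 0.5425 ≈ -14.01.

Δx_E = -14.01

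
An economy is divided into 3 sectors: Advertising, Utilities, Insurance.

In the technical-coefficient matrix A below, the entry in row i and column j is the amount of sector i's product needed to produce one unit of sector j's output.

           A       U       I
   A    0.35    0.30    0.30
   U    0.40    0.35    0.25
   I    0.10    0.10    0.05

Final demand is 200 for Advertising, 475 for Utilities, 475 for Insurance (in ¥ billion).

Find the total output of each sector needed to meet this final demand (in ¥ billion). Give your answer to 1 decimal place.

x_A = 1707.6, x_U = 2129.2, x_I = 903.9

I − A =
  [   0.65    -0.30    -0.30]
  [  -0.40     0.65    -0.25]
  [  -0.10    -0.10     0.95]
Cofactors of I−A, C_ij = (−1)^(i+j)·(minor ij) (rows/columns in the sector order above):
  C_11 = (0.65)(0.95) − (-0.25)(-0.10) = 0.5925
  C_12 = −[(-0.40)(0.95) − (-0.25)(-0.10)] = 0.4050
  C_13 = (-0.40)(-0.10) − (0.65)(-0.10) = 0.1050
  C_21 = −[(-0.30)(0.95) − (-0.30)(-0.10)] = 0.3150
  C_22 = (0.65)(0.95) − (-0.30)(-0.10) = 0.5875
  C_23 = −[(0.65)(-0.10) − (-0.30)(-0.10)] = 0.0950
  C_31 = (-0.30)(-0.25) − (-0.30)(0.65) = 0.2700
  C_32 = −[(0.65)(-0.25) − (-0.30)(-0.40)] = 0.2825
  C_33 = (0.65)(0.65) − (-0.30)(-0.40) = 0.3025
det(I−A) = Σ_j (I−A)_1j·C_1j = (0.65)(0.5925) + (-0.30)(0.4050) + (-0.30)(0.1050) = 0.232125
adj(I−A) = Cᵀ =
  [ 0.5925   0.3150   0.2700]
  [ 0.4050   0.5875   0.2825]
  [ 0.1050   0.0950   0.3025]
(I − A)⁻¹ = adj(I−A) / det(I−A) ≈
  [   2.5525     1.3570     1.1632]
  [   1.7447     2.5310     1.2170]
  [   0.4523     0.4093     1.3032]
x = (I − A)⁻¹ d = adj(I−A)·d / det(I−A), with det(I−A) = 0.232125:
  x_A = (0.5925·200 + 0.3150·475 + 0.2700·475) / 0.232125 = 396.375 / 0.232125 ≈ 1707.6
  x_U = (0.4050·200 + 0.5875·475 + 0.2825·475) / 0.232125 = 494.25 / 0.232125 ≈ 2129.2
  x_I = (0.1050·200 + 0.0950·475 + 0.3025·475) / 0.232125 = 209.8125 / 0.232125 ≈ 903.9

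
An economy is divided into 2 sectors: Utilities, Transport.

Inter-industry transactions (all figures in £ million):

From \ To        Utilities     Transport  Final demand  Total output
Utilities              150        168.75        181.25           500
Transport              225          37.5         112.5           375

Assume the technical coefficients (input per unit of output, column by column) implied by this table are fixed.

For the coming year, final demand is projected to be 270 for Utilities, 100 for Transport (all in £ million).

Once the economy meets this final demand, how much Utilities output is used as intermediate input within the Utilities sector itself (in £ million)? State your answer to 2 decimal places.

z_11 = 202.11

Technical coefficients a_ij = z_ij / X_j:
  a_11 = 150/500 = 0.30, a_21 = 225/500 = 0.45
  a_12 = 168.75/375 = 0.45, a_22 = 37.5/375 = 0.10
I − A =
  [   0.70    -0.45]
  [  -0.45     0.90]
det(I−A) = (0.70)(0.90) − (-0.45)(-0.45) = 0.4275
adj(I−A) = [[0.90, 0.45], [0.45, 0.70]]
(I − A)⁻¹ = adj(I−A) / det(I−A) ≈
  [   2.1053     1.0526]
  [   1.0526     1.6374]
First solve x = (I − A)⁻¹ d = adj(I−A)·d / det(I−A); in particular x_1 = (0.90·270 + 0.45·100) / 0.4275 = 288.00 / 0.4275 ≈ 673.6842.
Intermediate flow from 1 to 1: z_11 = a_11 · x_1 = 0.30 × 288.00 / 0.4275 = 86.40 / 0.4275 ≈ 202.11.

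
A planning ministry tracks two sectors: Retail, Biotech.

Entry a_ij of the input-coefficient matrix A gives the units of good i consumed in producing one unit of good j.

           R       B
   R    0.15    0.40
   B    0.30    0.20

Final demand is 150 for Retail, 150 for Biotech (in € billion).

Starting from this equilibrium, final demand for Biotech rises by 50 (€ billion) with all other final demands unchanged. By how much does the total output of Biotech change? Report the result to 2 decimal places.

I − A =
  [   0.85    -0.40]
  [  -0.30     0.80]
det(I−A) = (0.85)(0.80) − (-0.40)(-0.30) = 0.5600
adj(I−A) = [[0.80, 0.40], [0.30, 0.85]]
(I − A)⁻¹ = adj(I−A) / det(I−A) ≈
  [   1.4286     0.7143]
  [   0.5357     1.5179]
Δx = (I − A)⁻¹ Δd with Δd having +50 in the Biotech component and 0 elsewhere.
So Δx_B = L_BB · (+50), where L_BB = adj(I−A)_BB / det(I−A) = 0.85 / 0.5600.
Δx_B = 0.85 × (+50) / 0.5600 = 42.50 / 0.5600 ≈ 75.89.

Δx_B = 75.89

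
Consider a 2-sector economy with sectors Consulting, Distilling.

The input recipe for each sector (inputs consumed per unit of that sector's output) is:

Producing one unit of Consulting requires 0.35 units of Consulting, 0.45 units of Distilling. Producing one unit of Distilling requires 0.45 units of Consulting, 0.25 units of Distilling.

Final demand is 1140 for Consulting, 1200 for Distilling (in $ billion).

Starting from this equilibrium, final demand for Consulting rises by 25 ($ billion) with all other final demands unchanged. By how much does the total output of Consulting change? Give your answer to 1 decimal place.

I − A =
  [   0.65    -0.45]
  [  -0.45     0.75]
det(I−A) = (0.65)(0.75) − (-0.45)(-0.45) = 0.2850
adj(I−A) = [[0.75, 0.45], [0.45, 0.65]]
(I − A)⁻¹ = adj(I−A) / det(I−A) ≈
  [   2.6316     1.5789]
  [   1.5789     2.2807]
Δx = (I − A)⁻¹ Δd with Δd having +25 in the Consulting component and 0 elsewhere.
So Δx_C = L_CC · (+25), where L_CC = adj(I−A)_CC / det(I−A) = 0.75 / 0.2850.
Δx_C = 0.75 × (+25) / 0.2850 = 18.75 / 0.2850 ≈ 65.8.

Δx_C = 65.8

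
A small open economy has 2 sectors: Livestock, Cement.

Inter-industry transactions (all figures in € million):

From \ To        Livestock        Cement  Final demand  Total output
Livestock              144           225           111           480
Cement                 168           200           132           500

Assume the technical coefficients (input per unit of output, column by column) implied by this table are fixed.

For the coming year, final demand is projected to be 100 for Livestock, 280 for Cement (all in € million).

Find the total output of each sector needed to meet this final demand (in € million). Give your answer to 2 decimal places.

x_1 = 708.57, x_2 = 880.00

Technical coefficients a_ij = z_ij / X_j:
  a_11 = 144/480 = 0.30, a_21 = 168/480 = 0.35
  a_12 = 225/500 = 0.45, a_22 = 200/500 = 0.40
I − A =
  [   0.70    -0.45]
  [  -0.35     0.60]
det(I−A) = (0.70)(0.60) − (-0.45)(-0.35) = 0.2625
adj(I−A) = [[0.60, 0.45], [0.35, 0.70]]
(I − A)⁻¹ = adj(I−A) / det(I−A) ≈
  [   2.2857     1.7143]
  [   1.3333     2.6667]
x = (I − A)⁻¹ d = adj(I−A)·d / det(I−A), with det(I−A) = 0.2625:
  x_1 = (0.60·100 + 0.45·280) / 0.2625 = 186.00 / 0.2625 ≈ 708.57
  x_2 = (0.35·100 + 0.70·280) / 0.2625 = 231.00 / 0.2625 = 880.00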